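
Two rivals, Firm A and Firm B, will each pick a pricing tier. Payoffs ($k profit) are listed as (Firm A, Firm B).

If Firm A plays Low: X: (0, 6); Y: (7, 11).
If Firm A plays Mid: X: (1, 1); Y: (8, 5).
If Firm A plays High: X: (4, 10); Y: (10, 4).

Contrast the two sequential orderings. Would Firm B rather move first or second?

If Firm A leads: Firm B's best replies are Low→Y, Mid→Y, High→X; Firm A's induced payoffs 7, 8, 4; outcome (Mid, Y), payoffs (8, 5).
If Firm B leads: Firm A's best replies are X→High, Y→High; Firm B's induced payoffs 10, 4; outcome (High, X), payoffs (4, 10).
Firm B gets 10 moving first and 5 moving second, so Firm B prefers to move first.

first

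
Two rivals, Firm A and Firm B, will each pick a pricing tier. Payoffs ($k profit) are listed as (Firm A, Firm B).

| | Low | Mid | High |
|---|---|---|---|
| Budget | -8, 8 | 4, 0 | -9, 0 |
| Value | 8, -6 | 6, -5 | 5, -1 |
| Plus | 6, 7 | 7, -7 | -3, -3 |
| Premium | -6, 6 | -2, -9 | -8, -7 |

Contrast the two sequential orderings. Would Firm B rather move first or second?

second

If Firm A leads: Firm B's best replies are Budget→Low, Value→High, Plus→Low, Premium→Low; Firm A's induced payoffs -8, 5, 6, -6; outcome (Plus, Low), payoffs (6, 7).
If Firm B leads: Firm A's best replies are Low→Value, Mid→Plus, High→Value; Firm B's induced payoffs -6, -7, -1; outcome (Value, High), payoffs (5, -1).
Firm B gets -1 moving first and 7 moving second, so Firm B prefers to move second.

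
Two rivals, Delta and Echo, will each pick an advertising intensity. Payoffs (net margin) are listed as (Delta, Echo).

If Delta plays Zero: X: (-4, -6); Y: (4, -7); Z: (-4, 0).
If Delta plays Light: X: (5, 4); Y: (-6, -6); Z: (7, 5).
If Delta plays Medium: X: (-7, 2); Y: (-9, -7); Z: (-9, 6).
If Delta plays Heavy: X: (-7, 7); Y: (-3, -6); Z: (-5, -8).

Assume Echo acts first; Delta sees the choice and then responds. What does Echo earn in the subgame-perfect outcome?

Solve by backward induction (Echo leads).
- X: Delta compares -4, 5, -7, -7 and picks Light; Echo would get 4.
- Y: Delta compares 4, -6, -9, -3 and picks Zero; Echo would get -7.
- Z: Delta compares -4, 7, -9, -5 and picks Light; Echo would get 5.
Maximizing over 4, -7, 5, Echo chooses Z. Subgame-perfect outcome: (Light, Z) with payoffs (7, 5).

5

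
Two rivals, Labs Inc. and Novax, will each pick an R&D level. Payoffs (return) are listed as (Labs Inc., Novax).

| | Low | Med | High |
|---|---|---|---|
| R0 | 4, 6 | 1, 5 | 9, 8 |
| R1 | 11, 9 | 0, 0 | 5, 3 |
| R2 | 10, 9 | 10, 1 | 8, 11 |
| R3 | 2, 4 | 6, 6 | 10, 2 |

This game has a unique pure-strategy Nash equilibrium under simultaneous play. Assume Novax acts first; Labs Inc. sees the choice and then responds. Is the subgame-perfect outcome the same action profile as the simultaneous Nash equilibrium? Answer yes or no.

yes

Solve by backward induction (Novax leads).
- Low → Labs Inc. plays R1 (best of 4, 11, 10, 2); Novax gets 9.
- Med → Labs Inc. plays R2 (best of 1, 0, 10, 6); Novax gets 1.
- High → Labs Inc. plays R3 (best of 9, 5, 8, 10); Novax gets 2.
Novax's induced payoffs are 9, 1, 2, so Novax commits to Low. Subgame-perfect outcome: (R1, Low) with payoffs (11, 9).
Now find the simultaneous Nash equilibrium.
Labs Inc.'s best replies: Low→R1; Med→R2; High→R3.
Novax's best replies: R0→High; R1→Low; R2→High; R3→Med.
Only (R1, Low) has each player best-responding; Nash payoffs (11, 9).
Sequential outcome (R1, Low) coincides with the Nash profile (R1, Low).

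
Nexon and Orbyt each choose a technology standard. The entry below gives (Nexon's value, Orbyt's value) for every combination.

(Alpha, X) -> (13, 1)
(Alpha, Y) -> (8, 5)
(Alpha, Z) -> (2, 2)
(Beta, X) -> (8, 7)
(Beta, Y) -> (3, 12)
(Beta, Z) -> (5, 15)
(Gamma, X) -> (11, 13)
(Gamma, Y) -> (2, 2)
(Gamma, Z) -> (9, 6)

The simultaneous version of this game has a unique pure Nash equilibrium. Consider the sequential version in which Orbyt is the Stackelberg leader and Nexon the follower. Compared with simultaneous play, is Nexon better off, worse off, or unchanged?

better off

Work backward from Nexon's decision.
- X: BR = Alpha, leader payoff 1.
- Y: BR = Alpha, leader payoff 5.
- Z: BR = Gamma, leader payoff 6.
Maximizing over 1, 5, 6, Orbyt chooses Z. Subgame-perfect outcome: (Gamma, Z) with payoffs (9, 6).
For the simultaneous game, intersect best replies.
Nexon's best replies: X→Alpha; Y→Alpha; Z→Gamma.
Orbyt's best replies: Alpha→Y; Beta→Z; Gamma→X.
Only (Alpha, Y) has each player best-responding; Nash payoffs (8, 5).
Nexon earns 9 sequentially versus 8 at the Nash outcome: better off.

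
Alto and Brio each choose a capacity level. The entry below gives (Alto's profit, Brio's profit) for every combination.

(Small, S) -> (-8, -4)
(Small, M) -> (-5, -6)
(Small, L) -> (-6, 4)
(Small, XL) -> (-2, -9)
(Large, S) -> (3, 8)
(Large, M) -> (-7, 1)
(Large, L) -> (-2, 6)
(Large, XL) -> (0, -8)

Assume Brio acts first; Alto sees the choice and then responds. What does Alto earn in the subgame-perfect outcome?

Backward induction with Brio moving first.
- S: BR = Large, leader payoff 8.
- M: BR = Small, leader payoff -6.
- L: BR = Large, leader payoff 6.
- XL: BR = Large, leader payoff -8.
Among 8, -6, 6, -8, the best is 8 at S. Subgame-perfect outcome: (Large, S) with payoffs (3, 8).

3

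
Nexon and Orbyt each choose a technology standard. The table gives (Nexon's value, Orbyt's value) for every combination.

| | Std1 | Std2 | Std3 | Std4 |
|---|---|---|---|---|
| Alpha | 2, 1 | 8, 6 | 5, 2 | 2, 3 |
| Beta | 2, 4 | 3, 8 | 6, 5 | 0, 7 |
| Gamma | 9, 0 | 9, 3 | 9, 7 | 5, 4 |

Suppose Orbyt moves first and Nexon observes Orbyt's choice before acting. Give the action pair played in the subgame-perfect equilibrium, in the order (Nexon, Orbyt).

Nexon best-responds to each possible Orbyt move:
- Std1 → Nexon plays Gamma (best of 2, 2, 9); Orbyt gets 0.
- Std2 → Nexon plays Gamma (best of 8, 3, 9); Orbyt gets 3.
- Std3 → Nexon plays Gamma (best of 5, 6, 9); Orbyt gets 7.
- Std4 → Nexon plays Gamma (best of 2, 0, 5); Orbyt gets 4.
Orbyt's induced payoffs are 0, 3, 7, 4, so Orbyt commits to Std3. Subgame-perfect outcome: (Gamma, Std3) with payoffs (9, 7).

(Gamma, Std3)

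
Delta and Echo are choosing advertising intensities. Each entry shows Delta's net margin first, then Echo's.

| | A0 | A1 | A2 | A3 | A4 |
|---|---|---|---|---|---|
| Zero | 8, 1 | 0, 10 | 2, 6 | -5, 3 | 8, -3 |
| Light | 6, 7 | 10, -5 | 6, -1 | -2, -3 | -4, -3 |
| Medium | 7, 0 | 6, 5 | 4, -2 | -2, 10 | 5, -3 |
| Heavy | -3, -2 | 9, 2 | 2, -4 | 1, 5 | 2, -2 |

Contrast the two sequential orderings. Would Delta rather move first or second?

If Delta leads: Echo's best replies are Zero→A1, Light→A0, Medium→A3, Heavy→A3; Delta's induced payoffs 0, 6, -2, 1; outcome (Light, A0), payoffs (6, 7).
If Echo leads: Delta's best replies are A0→Zero, A1→Light, A2→Light, A3→Heavy, A4→Zero; Echo's induced payoffs 1, -5, -1, 5, -3; outcome (Heavy, A3), payoffs (1, 5).
Delta gets 6 moving first and 1 moving second, so Delta prefers to move first.

first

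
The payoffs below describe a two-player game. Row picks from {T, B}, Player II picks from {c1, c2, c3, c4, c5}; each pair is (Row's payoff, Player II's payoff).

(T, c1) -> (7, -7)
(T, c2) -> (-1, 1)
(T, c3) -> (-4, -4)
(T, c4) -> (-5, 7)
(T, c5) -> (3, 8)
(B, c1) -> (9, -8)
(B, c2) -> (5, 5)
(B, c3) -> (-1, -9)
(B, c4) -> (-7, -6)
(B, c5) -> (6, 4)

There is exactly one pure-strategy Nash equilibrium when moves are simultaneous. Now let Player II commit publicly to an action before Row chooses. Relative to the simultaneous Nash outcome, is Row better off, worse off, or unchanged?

Solve by backward induction (Player II leads).
- c1 → Row plays B (best of 7, 9); Player II gets -8.
- c2 → Row plays B (best of -1, 5); Player II gets 5.
- c3 → Row plays B (best of -4, -1); Player II gets -9.
- c4 → Row plays T (best of -5, -7); Player II gets 7.
- c5 → Row plays B (best of 3, 6); Player II gets 4.
Among -8, 5, -9, 7, 4, the best is 7 at c4. Subgame-perfect outcome: (T, c4) with payoffs (-5, 7).
Under simultaneous play:
Row's best replies: c1→B; c2→B; c3→B; c4→T; c5→B.
Player II's best replies: T→c5; B→c2.
Only (B, c2) has each player best-responding; Nash payoffs (5, 5).
Row earns -5 sequentially versus 5 at the Nash outcome: worse off.

worse off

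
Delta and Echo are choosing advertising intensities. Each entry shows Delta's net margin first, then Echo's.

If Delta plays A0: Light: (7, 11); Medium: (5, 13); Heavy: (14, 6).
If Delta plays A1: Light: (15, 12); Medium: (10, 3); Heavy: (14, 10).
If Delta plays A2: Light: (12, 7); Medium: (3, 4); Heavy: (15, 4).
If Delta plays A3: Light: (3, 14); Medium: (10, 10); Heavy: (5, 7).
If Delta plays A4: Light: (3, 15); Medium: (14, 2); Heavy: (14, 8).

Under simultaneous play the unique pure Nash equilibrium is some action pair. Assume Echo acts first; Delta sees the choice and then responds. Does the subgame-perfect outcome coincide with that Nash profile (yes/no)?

yes

Delta best-responds to each possible Echo move:
- Light: Delta compares 7, 15, 12, 3, 3 and picks A1; Echo would get 12.
- Medium: Delta compares 5, 10, 3, 10, 14 and picks A4; Echo would get 2.
- Heavy: Delta compares 14, 14, 15, 5, 14 and picks A2; Echo would get 4.
Echo's induced payoffs are 12, 2, 4, so Echo commits to Light. Subgame-perfect outcome: (A1, Light) with payoffs (15, 12).
Under simultaneous play:
Delta's best replies: Light→A1; Medium→A4; Heavy→A2.
Echo's best replies: A0→Medium; A1→Light; A2→Light; A3→Light; A4→Light.
Only (A1, Light) has each player best-responding; Nash payoffs (15, 12).
Sequential outcome (A1, Light) coincides with the Nash profile (A1, Light).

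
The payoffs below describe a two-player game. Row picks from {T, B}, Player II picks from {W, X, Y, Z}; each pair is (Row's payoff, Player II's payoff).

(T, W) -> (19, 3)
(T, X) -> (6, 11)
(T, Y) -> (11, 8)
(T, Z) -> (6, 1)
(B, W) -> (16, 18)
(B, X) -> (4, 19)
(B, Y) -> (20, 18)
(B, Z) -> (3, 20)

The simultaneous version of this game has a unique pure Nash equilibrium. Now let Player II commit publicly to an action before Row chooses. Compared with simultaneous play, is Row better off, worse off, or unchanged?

Solve by backward induction (Player II leads).
- W → Row plays T (best of 19, 16); Player II gets 3.
- X → Row plays T (best of 6, 4); Player II gets 11.
- Y → Row plays B (best of 11, 20); Player II gets 18.
- Z → Row plays T (best of 6, 3); Player II gets 1.
Player II's induced payoffs are 3, 11, 18, 1, so Player II commits to Y. Subgame-perfect outcome: (B, Y) with payoffs (20, 18).
Now find the simultaneous Nash equilibrium.
Row's best replies: W→T; X→T; Y→B; Z→T.
Player II's best replies: T→X; B→Z.
Only (T, X) has each player best-responding; Nash payoffs (6, 11).
Row earns 20 sequentially versus 6 at the Nash outcome: better off.

better off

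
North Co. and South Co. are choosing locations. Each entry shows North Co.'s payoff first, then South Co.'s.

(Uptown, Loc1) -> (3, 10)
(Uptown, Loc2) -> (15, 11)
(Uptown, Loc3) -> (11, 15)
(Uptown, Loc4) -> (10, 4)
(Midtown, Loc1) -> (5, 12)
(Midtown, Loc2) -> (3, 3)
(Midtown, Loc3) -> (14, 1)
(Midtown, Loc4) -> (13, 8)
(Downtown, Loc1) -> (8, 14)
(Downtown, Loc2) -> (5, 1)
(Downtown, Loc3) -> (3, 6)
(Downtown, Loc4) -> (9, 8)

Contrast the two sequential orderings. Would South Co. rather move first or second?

If North Co. leads: South Co.'s best replies are Uptown→Loc3, Midtown→Loc1, Downtown→Loc1; North Co.'s induced payoffs 11, 5, 8; outcome (Uptown, Loc3), payoffs (11, 15).
If South Co. leads: North Co.'s best replies are Loc1→Downtown, Loc2→Uptown, Loc3→Midtown, Loc4→Midtown; South Co.'s induced payoffs 14, 11, 1, 8; outcome (Downtown, Loc1), payoffs (8, 14).
South Co. gets 14 moving first and 15 moving second, so South Co. prefers to move second.

second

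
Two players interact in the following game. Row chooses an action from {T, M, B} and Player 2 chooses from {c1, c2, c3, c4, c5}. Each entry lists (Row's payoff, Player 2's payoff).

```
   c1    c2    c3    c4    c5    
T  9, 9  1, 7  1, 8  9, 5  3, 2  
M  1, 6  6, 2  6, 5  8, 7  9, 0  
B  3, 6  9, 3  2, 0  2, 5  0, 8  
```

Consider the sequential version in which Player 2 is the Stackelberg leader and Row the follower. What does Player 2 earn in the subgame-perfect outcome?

Backward induction with Player 2 moving first.
- c1: BR = T, leader payoff 9.
- c2: BR = B, leader payoff 3.
- c3: BR = M, leader payoff 5.
- c4: BR = T, leader payoff 5.
- c5: BR = M, leader payoff 0.
Among 9, 3, 5, 5, 0, the best is 9 at c1. Subgame-perfect outcome: (T, c1) with payoffs (9, 9).

9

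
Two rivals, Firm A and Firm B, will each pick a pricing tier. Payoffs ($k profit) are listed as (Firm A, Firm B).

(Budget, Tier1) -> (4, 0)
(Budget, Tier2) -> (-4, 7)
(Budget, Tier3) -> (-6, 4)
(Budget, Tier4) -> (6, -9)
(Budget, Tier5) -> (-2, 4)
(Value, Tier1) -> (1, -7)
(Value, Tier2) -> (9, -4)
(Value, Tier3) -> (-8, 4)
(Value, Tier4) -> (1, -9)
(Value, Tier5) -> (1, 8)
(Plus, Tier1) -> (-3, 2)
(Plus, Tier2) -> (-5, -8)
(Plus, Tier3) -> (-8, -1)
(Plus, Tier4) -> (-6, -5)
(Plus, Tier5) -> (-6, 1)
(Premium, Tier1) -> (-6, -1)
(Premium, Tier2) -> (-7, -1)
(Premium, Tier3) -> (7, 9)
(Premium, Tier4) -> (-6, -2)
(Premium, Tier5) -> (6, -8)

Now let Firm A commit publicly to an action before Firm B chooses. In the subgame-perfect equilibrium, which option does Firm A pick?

Premium

Work backward from Firm B's decision.
- Budget: Firm B compares 0, 7, 4, -9, 4 and picks Tier2; Firm A would get -4.
- Value: Firm B compares -7, -4, 4, -9, 8 and picks Tier5; Firm A would get 1.
- Plus: Firm B compares 2, -8, -1, -5, 1 and picks Tier1; Firm A would get -3.
- Premium: Firm B compares -1, -1, 9, -2, -8 and picks Tier3; Firm A would get 7.
Maximizing over -4, 1, -3, 7, Firm A chooses Premium. Subgame-perfect outcome: (Premium, Tier3) with payoffs (7, 9).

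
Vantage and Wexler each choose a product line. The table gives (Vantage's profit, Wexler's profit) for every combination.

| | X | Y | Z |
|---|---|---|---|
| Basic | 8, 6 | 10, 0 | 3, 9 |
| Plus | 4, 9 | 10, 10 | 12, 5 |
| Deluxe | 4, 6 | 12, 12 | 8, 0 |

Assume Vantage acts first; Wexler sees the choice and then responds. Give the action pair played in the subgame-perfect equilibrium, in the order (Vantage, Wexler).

(Deluxe, Y)

Wexler best-responds to each possible Vantage move:
- Basic: Wexler compares 6, 0, 9 and picks Z; Vantage would get 3.
- Plus: Wexler compares 9, 10, 5 and picks Y; Vantage would get 10.
- Deluxe: Wexler compares 6, 12, 0 and picks Y; Vantage would get 12.
Maximizing over 3, 10, 12, Vantage chooses Deluxe. Subgame-perfect outcome: (Deluxe, Y) with payoffs (12, 12).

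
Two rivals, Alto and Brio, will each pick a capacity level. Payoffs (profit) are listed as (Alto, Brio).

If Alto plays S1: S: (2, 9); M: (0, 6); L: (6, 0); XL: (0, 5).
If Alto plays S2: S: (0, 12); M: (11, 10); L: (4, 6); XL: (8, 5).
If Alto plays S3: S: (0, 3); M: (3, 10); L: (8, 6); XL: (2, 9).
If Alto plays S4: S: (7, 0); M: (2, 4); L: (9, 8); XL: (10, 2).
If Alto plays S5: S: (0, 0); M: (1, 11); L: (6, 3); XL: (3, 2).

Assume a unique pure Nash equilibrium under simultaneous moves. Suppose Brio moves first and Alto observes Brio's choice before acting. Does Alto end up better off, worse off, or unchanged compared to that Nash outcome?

Alto best-responds to each possible Brio move:
- S: BR = S4, leader payoff 0.
- M: BR = S2, leader payoff 10.
- L: BR = S4, leader payoff 8.
- XL: BR = S4, leader payoff 2.
Among 0, 10, 8, 2, the best is 10 at M. Subgame-perfect outcome: (S2, M) with payoffs (11, 10).
For the simultaneous game, intersect best replies.
Alto's best replies: S→S4; M→S2; L→S4; XL→S4.
Brio's best replies: S1→S; S2→S; S3→M; S4→L; S5→M.
The unique mutual best reply is (S4, L), giving (9, 8).
Alto earns 11 sequentially versus 9 at the Nash outcome: better off.

better off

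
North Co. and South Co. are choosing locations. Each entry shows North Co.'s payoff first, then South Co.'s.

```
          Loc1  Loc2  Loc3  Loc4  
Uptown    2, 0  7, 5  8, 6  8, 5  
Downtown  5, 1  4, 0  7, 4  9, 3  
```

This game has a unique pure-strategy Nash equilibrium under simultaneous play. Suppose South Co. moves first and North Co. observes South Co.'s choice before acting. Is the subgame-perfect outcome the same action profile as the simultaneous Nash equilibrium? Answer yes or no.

yes

Solve by backward induction (South Co. leads).
- Loc1 → North Co. plays Downtown (best of 2, 5); South Co. gets 1.
- Loc2 → North Co. plays Uptown (best of 7, 4); South Co. gets 5.
- Loc3 → North Co. plays Uptown (best of 8, 7); South Co. gets 6.
- Loc4 → North Co. plays Downtown (best of 8, 9); South Co. gets 3.
South Co.'s induced payoffs are 1, 5, 6, 3, so South Co. commits to Loc3. Subgame-perfect outcome: (Uptown, Loc3) with payoffs (8, 6).
Under simultaneous play:
North Co.'s best replies: Loc1→Downtown; Loc2→Uptown; Loc3→Uptown; Loc4→Downtown.
South Co.'s best replies: Uptown→Loc3; Downtown→Loc3.
The unique mutual best reply is (Uptown, Loc3), giving (8, 6).
Sequential outcome (Uptown, Loc3) coincides with the Nash profile (Uptown, Loc3).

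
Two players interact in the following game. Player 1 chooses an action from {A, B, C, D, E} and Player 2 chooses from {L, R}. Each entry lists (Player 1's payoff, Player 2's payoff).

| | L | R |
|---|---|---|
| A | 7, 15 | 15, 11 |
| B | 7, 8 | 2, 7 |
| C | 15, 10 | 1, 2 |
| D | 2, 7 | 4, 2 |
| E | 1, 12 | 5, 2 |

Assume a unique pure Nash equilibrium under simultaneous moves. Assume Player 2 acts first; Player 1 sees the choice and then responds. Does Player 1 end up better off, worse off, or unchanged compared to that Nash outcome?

unchanged

Solve by backward induction (Player 2 leads).
- L: BR = C, leader payoff 10.
- R: BR = A, leader payoff 11.
Maximizing over 10, 11, Player 2 chooses R. Subgame-perfect outcome: (A, R) with payoffs (15, 11).
Now find the simultaneous Nash equilibrium.
Player 1's best replies: L→C; R→A.
Player 2's best replies: A→L; B→L; C→L; D→L; E→L.
The unique mutual best reply is (C, L), giving (15, 10).
Player 1 earns 15 sequentially versus 15 at the Nash outcome: unchanged.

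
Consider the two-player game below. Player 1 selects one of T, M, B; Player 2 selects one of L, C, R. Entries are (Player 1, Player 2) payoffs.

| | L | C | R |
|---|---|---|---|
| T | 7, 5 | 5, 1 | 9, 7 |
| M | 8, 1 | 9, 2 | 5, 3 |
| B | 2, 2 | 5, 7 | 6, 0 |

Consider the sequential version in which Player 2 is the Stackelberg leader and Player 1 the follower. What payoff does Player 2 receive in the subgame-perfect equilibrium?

Backward induction with Player 2 moving first.
- L: BR = M, leader payoff 1.
- C: BR = M, leader payoff 2.
- R: BR = T, leader payoff 7.
Among 1, 2, 7, the best is 7 at R. Subgame-perfect outcome: (T, R) with payoffs (9, 7).

7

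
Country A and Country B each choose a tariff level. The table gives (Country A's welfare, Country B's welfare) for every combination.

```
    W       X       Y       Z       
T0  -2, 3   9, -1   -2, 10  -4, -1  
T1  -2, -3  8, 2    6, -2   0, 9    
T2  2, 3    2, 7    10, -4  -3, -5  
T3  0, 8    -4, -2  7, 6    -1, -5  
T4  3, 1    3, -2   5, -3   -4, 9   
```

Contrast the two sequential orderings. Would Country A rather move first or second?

first

If Country A leads: Country B's best replies are T0→Y, T1→Z, T2→X, T3→W, T4→Z; Country A's induced payoffs -2, 0, 2, 0, -4; outcome (T2, X), payoffs (2, 7).
If Country B leads: Country A's best replies are W→T4, X→T0, Y→T2, Z→T1; Country B's induced payoffs 1, -1, -4, 9; outcome (T1, Z), payoffs (0, 9).
Country A gets 2 moving first and 0 moving second, so Country A prefers to move first.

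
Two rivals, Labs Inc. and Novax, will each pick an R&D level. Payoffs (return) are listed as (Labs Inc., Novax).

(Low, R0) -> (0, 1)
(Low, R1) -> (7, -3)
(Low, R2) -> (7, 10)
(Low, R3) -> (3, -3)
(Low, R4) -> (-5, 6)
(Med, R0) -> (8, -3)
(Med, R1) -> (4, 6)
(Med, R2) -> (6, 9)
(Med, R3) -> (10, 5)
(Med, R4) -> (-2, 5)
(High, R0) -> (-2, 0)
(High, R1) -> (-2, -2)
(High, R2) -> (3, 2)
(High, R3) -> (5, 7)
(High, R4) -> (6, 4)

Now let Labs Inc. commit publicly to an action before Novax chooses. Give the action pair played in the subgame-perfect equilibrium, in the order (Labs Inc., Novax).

Novax best-responds to each possible Labs Inc. move:
- Low → Novax plays R2 (best of 1, -3, 10, -3, 6); Labs Inc. gets 7.
- Med → Novax plays R2 (best of -3, 6, 9, 5, 5); Labs Inc. gets 6.
- High → Novax plays R3 (best of 0, -2, 2, 7, 4); Labs Inc. gets 5.
Labs Inc.'s induced payoffs are 7, 6, 5, so Labs Inc. commits to Low. Subgame-perfect outcome: (Low, R2) with payoffs (7, 10).

(Low, R2)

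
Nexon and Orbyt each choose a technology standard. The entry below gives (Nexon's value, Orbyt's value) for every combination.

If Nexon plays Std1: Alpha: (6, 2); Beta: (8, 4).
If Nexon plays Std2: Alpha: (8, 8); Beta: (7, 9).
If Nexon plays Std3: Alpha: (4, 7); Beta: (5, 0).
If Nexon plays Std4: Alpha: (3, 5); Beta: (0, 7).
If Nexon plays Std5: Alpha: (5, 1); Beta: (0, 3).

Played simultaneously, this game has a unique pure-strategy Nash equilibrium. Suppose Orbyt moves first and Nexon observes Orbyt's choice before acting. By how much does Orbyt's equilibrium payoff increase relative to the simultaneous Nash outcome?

Nexon best-responds to each possible Orbyt move:
- Alpha: Nexon compares 6, 8, 4, 3, 5 and picks Std2; Orbyt would get 8.
- Beta: Nexon compares 8, 7, 5, 0, 0 and picks Std1; Orbyt would get 4.
Orbyt's induced payoffs are 8, 4, so Orbyt commits to Alpha. Subgame-perfect outcome: (Std2, Alpha) with payoffs (8, 8).
For the simultaneous game, intersect best replies.
Nexon's best replies: Alpha→Std2; Beta→Std1.
Orbyt's best replies: Std1→Beta; Std2→Beta; Std3→Alpha; Std4→Beta; Std5→Beta.
Only (Std1, Beta) has each player best-responding; Nash payoffs (8, 4).
Orbyt's commitment gain: 8 − 4 = 4.

4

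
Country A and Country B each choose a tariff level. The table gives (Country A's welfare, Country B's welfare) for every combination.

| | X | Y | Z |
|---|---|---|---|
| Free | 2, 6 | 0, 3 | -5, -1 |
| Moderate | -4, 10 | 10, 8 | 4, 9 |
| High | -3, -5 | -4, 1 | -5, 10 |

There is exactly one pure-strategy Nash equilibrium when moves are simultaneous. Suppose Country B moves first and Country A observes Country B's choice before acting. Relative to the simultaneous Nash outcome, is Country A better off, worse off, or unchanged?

Work backward from Country A's decision.
- X: BR = Free, leader payoff 6.
- Y: BR = Moderate, leader payoff 8.
- Z: BR = Moderate, leader payoff 9.
Maximizing over 6, 8, 9, Country B chooses Z. Subgame-perfect outcome: (Moderate, Z) with payoffs (4, 9).
For the simultaneous game, intersect best replies.
Country A's best replies: X→Free; Y→Moderate; Z→Moderate.
Country B's best replies: Free→X; Moderate→X; High→Z.
Only (Free, X) has each player best-responding; Nash payoffs (2, 6).
Country A earns 4 sequentially versus 2 at the Nash outcome: better off.

better off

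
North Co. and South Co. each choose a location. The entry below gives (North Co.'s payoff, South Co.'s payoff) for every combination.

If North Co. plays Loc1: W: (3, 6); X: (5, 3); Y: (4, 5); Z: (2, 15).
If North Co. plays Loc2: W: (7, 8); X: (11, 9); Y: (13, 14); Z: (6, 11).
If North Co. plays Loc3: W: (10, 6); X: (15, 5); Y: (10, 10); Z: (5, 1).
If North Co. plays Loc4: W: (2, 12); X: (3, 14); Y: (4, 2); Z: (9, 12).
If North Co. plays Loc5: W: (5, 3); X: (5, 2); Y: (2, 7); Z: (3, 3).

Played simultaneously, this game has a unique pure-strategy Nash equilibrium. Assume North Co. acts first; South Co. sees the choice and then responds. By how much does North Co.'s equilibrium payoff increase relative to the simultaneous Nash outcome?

0

Solve by backward induction (North Co. leads).
- Loc1 → South Co. plays Z (best of 6, 3, 5, 15); North Co. gets 2.
- Loc2 → South Co. plays Y (best of 8, 9, 14, 11); North Co. gets 13.
- Loc3 → South Co. plays Y (best of 6, 5, 10, 1); North Co. gets 10.
- Loc4 → South Co. plays X (best of 12, 14, 2, 12); North Co. gets 3.
- Loc5 → South Co. plays Y (best of 3, 2, 7, 3); North Co. gets 2.
Maximizing over 2, 13, 10, 3, 2, North Co. chooses Loc2. Subgame-perfect outcome: (Loc2, Y) with payoffs (13, 14).
Now find the simultaneous Nash equilibrium.
North Co.'s best replies: W→Loc3; X→Loc3; Y→Loc2; Z→Loc4.
South Co.'s best replies: Loc1→Z; Loc2→Y; Loc3→Y; Loc4→X; Loc5→Y.
Only (Loc2, Y) has each player best-responding; Nash payoffs (13, 14).
North Co.'s commitment gain: 13 − 13 = 0.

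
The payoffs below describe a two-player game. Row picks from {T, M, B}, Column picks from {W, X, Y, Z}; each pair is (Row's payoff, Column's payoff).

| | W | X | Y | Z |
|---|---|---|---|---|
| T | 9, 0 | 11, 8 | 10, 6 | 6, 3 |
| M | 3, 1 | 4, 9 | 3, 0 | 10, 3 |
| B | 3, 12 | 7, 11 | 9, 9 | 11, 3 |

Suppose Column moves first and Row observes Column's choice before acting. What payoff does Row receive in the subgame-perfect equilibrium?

Row best-responds to each possible Column move:
- W: Row compares 9, 3, 3 and picks T; Column would get 0.
- X: Row compares 11, 4, 7 and picks T; Column would get 8.
- Y: Row compares 10, 3, 9 and picks T; Column would get 6.
- Z: Row compares 6, 10, 11 and picks B; Column would get 3.
Among 0, 8, 6, 3, the best is 8 at X. Subgame-perfect outcome: (T, X) with payoffs (11, 8).

11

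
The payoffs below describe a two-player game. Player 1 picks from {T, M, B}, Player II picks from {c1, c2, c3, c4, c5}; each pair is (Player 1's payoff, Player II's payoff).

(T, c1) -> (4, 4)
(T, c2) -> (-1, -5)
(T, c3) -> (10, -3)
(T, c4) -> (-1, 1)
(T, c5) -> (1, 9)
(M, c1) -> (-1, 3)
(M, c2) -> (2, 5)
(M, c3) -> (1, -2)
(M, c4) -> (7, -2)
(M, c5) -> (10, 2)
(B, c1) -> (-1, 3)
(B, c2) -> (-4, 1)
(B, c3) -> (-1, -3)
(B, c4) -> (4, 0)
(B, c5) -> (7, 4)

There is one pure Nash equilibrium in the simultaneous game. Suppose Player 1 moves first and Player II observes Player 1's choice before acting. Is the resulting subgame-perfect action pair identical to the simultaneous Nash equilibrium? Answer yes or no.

no

Backward induction with Player 1 moving first.
- T → Player II plays c5 (best of 4, -5, -3, 1, 9); Player 1 gets 1.
- M → Player II plays c2 (best of 3, 5, -2, -2, 2); Player 1 gets 2.
- B → Player II plays c5 (best of 3, 1, -3, 0, 4); Player 1 gets 7.
Maximizing over 1, 2, 7, Player 1 chooses B. Subgame-perfect outcome: (B, c5) with payoffs (7, 4).
Under simultaneous play:
Player 1's best replies: c1→T; c2→M; c3→T; c4→M; c5→M.
Player II's best replies: T→c5; M→c2; B→c5.
Only (M, c2) has each player best-responding; Nash payoffs (2, 5).
Sequential outcome (B, c5) differs from the Nash profile (M, c2).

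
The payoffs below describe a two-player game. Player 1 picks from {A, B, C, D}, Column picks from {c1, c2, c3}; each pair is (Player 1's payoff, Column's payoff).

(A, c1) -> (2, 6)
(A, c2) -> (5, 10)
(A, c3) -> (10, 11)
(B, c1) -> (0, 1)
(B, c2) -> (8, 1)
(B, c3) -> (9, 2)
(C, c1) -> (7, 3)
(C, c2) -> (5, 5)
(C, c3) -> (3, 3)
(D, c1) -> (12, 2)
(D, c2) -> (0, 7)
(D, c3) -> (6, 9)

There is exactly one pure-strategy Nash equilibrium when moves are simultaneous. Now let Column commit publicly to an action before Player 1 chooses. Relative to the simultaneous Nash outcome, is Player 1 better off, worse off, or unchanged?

Player 1 best-responds to each possible Column move:
- c1: Player 1 compares 2, 0, 7, 12 and picks D; Column would get 2.
- c2: Player 1 compares 5, 8, 5, 0 and picks B; Column would get 1.
- c3: Player 1 compares 10, 9, 3, 6 and picks A; Column would get 11.
Among 2, 1, 11, the best is 11 at c3. Subgame-perfect outcome: (A, c3) with payoffs (10, 11).
Now find the simultaneous Nash equilibrium.
Player 1's best replies: c1→D; c2→B; c3→A.
Column's best replies: A→c3; B→c3; C→c2; D→c3.
The unique mutual best reply is (A, c3), giving (10, 11).
Player 1 earns 10 sequentially versus 10 at the Nash outcome: unchanged.

unchanged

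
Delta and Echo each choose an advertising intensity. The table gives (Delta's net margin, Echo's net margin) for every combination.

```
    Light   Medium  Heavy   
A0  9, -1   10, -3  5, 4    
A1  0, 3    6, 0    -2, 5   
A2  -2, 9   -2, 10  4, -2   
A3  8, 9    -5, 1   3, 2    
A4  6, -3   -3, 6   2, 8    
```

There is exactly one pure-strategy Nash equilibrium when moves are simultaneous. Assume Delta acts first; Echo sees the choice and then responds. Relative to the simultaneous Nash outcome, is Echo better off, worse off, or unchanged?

better off

Echo best-responds to each possible Delta move:
- A0 → Echo plays Heavy (best of -1, -3, 4); Delta gets 5.
- A1 → Echo plays Heavy (best of 3, 0, 5); Delta gets -2.
- A2 → Echo plays Medium (best of 9, 10, -2); Delta gets -2.
- A3 → Echo plays Light (best of 9, 1, 2); Delta gets 8.
- A4 → Echo plays Heavy (best of -3, 6, 8); Delta gets 2.
Delta's induced payoffs are 5, -2, -2, 8, 2, so Delta commits to A3. Subgame-perfect outcome: (A3, Light) with payoffs (8, 9).
Now find the simultaneous Nash equilibrium.
Delta's best replies: Light→A0; Medium→A0; Heavy→A0.
Echo's best replies: A0→Heavy; A1→Heavy; A2→Medium; A3→Light; A4→Heavy.
The unique mutual best reply is (A0, Heavy), giving (5, 4).
Echo earns 9 sequentially versus 4 at the Nash outcome: better off.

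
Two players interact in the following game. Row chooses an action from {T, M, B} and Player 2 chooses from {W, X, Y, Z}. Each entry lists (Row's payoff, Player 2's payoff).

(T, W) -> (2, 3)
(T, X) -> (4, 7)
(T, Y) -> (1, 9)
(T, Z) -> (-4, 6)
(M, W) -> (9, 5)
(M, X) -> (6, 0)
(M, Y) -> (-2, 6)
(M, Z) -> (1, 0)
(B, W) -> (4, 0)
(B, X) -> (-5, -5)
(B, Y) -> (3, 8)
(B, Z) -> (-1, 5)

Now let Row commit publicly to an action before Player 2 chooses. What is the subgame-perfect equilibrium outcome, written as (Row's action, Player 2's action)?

Player 2 best-responds to each possible Row move:
- T: Player 2 compares 3, 7, 9, 6 and picks Y; Row would get 1.
- M: Player 2 compares 5, 0, 6, 0 and picks Y; Row would get -2.
- B: Player 2 compares 0, -5, 8, 5 and picks Y; Row would get 3.
Among 1, -2, 3, the best is 3 at B. Subgame-perfect outcome: (B, Y) with payoffs (3, 8).

(B, Y)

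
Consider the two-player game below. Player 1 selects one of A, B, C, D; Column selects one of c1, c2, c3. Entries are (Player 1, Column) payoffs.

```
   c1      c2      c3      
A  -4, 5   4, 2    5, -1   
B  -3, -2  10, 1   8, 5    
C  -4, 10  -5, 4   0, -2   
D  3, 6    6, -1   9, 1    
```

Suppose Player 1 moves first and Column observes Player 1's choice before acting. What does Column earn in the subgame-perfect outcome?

5

Work backward from Column's decision.
- A: BR = c1, leader payoff -4.
- B: BR = c3, leader payoff 8.
- C: BR = c1, leader payoff -4.
- D: BR = c1, leader payoff 3.
Player 1's induced payoffs are -4, 8, -4, 3, so Player 1 commits to B. Subgame-perfect outcome: (B, c3) with payoffs (8, 5).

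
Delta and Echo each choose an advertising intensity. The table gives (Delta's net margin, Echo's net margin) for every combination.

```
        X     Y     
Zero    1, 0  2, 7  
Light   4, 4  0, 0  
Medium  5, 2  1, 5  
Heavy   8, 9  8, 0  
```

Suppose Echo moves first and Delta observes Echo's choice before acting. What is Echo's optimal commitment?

X

Backward induction with Echo moving first.
- X → Delta plays Heavy (best of 1, 4, 5, 8); Echo gets 9.
- Y → Delta plays Heavy (best of 2, 0, 1, 8); Echo gets 0.
Echo's induced payoffs are 9, 0, so Echo commits to X. Subgame-perfect outcome: (Heavy, X) with payoffs (8, 9).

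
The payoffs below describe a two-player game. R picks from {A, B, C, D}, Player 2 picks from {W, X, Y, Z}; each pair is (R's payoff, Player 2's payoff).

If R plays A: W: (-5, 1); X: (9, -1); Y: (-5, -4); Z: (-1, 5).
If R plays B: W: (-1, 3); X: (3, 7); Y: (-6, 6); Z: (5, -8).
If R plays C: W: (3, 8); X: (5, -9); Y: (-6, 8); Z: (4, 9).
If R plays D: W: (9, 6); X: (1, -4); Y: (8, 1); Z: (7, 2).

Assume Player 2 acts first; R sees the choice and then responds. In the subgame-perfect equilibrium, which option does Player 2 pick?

W

Backward induction with Player 2 moving first.
- W → R plays D (best of -5, -1, 3, 9); Player 2 gets 6.
- X → R plays A (best of 9, 3, 5, 1); Player 2 gets -1.
- Y → R plays D (best of -5, -6, -6, 8); Player 2 gets 1.
- Z → R plays D (best of -1, 5, 4, 7); Player 2 gets 2.
Player 2's induced payoffs are 6, -1, 1, 2, so Player 2 commits to W. Subgame-perfect outcome: (D, W) with payoffs (9, 6).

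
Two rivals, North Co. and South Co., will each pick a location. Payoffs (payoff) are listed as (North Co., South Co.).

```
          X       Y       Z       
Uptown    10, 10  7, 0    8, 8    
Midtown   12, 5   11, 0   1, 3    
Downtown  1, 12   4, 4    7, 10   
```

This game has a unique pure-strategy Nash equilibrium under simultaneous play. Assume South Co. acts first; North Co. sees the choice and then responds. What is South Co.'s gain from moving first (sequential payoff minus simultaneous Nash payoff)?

Solve by backward induction (South Co. leads).
- X: North Co. compares 10, 12, 1 and picks Midtown; South Co. would get 5.
- Y: North Co. compares 7, 11, 4 and picks Midtown; South Co. would get 0.
- Z: North Co. compares 8, 1, 7 and picks Uptown; South Co. would get 8.
Among 5, 0, 8, the best is 8 at Z. Subgame-perfect outcome: (Uptown, Z) with payoffs (8, 8).
Under simultaneous play:
North Co.'s best replies: X→Midtown; Y→Midtown; Z→Uptown.
South Co.'s best replies: Uptown→X; Midtown→X; Downtown→X.
Only (Midtown, X) has each player best-responding; Nash payoffs (12, 5).
South Co.'s commitment gain: 8 − 5 = 3.

3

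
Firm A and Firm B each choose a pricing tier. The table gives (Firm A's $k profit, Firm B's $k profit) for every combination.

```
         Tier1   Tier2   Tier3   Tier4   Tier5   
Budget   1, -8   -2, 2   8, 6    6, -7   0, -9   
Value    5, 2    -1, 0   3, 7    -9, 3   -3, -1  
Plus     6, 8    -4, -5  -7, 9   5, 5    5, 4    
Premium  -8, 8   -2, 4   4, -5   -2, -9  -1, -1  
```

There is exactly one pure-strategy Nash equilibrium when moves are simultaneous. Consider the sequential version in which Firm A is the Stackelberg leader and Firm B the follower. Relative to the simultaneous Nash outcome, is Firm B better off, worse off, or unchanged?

unchanged

Solve by backward induction (Firm A leads).
- Budget → Firm B plays Tier3 (best of -8, 2, 6, -7, -9); Firm A gets 8.
- Value → Firm B plays Tier3 (best of 2, 0, 7, 3, -1); Firm A gets 3.
- Plus → Firm B plays Tier3 (best of 8, -5, 9, 5, 4); Firm A gets -7.
- Premium → Firm B plays Tier1 (best of 8, 4, -5, -9, -1); Firm A gets -8.
Maximizing over 8, 3, -7, -8, Firm A chooses Budget. Subgame-perfect outcome: (Budget, Tier3) with payoffs (8, 6).
Now find the simultaneous Nash equilibrium.
Firm A's best replies: Tier1→Plus; Tier2→Value; Tier3→Budget; Tier4→Budget; Tier5→Plus.
Firm B's best replies: Budget→Tier3; Value→Tier3; Plus→Tier3; Premium→Tier1.
Only (Budget, Tier3) has each player best-responding; Nash payoffs (8, 6).
Firm B earns 6 sequentially versus 6 at the Nash outcome: unchanged.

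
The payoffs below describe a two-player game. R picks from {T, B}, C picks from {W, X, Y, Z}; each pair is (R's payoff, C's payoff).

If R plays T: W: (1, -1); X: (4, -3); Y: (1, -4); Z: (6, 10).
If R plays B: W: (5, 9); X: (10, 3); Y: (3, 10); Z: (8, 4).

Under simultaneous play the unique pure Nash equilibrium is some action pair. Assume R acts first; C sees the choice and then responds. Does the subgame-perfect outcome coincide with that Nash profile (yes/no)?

Work backward from C's decision.
- T → C plays Z (best of -1, -3, -4, 10); R gets 6.
- B → C plays Y (best of 9, 3, 10, 4); R gets 3.
R's induced payoffs are 6, 3, so R commits to T. Subgame-perfect outcome: (T, Z) with payoffs (6, 10).
For the simultaneous game, intersect best replies.
R's best replies: W→B; X→B; Y→B; Z→B.
C's best replies: T→Z; B→Y.
Only (B, Y) has each player best-responding; Nash payoffs (3, 10).
Sequential outcome (T, Z) differs from the Nash profile (B, Y).

no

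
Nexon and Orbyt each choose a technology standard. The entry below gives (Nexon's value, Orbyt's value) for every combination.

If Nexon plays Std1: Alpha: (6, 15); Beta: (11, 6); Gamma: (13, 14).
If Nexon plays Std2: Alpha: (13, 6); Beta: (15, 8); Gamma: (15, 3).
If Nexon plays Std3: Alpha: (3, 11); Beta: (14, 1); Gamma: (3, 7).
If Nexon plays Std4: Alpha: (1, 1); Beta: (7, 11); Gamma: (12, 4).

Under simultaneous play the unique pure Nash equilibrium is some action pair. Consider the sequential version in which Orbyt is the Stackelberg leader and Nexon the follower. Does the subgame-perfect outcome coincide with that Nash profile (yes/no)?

Solve by backward induction (Orbyt leads).
- Alpha → Nexon plays Std2 (best of 6, 13, 3, 1); Orbyt gets 6.
- Beta → Nexon plays Std2 (best of 11, 15, 14, 7); Orbyt gets 8.
- Gamma → Nexon plays Std2 (best of 13, 15, 3, 12); Orbyt gets 3.
Orbyt's induced payoffs are 6, 8, 3, so Orbyt commits to Beta. Subgame-perfect outcome: (Std2, Beta) with payoffs (15, 8).
Under simultaneous play:
Nexon's best replies: Alpha→Std2; Beta→Std2; Gamma→Std2.
Orbyt's best replies: Std1→Alpha; Std2→Beta; Std3→Alpha; Std4→Beta.
Only (Std2, Beta) has each player best-responding; Nash payoffs (15, 8).
Sequential outcome (Std2, Beta) coincides with the Nash profile (Std2, Beta).

yes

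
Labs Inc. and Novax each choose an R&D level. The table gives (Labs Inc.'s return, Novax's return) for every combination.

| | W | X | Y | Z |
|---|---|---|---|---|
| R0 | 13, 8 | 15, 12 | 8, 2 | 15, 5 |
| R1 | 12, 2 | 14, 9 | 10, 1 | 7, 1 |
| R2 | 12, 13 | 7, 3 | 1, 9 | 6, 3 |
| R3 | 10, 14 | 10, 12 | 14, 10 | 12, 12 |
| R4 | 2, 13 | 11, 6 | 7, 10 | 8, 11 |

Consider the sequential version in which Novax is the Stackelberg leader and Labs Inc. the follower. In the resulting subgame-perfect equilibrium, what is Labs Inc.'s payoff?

15

Labs Inc. best-responds to each possible Novax move:
- W: Labs Inc. compares 13, 12, 12, 10, 2 and picks R0; Novax would get 8.
- X: Labs Inc. compares 15, 14, 7, 10, 11 and picks R0; Novax would get 12.
- Y: Labs Inc. compares 8, 10, 1, 14, 7 and picks R3; Novax would get 10.
- Z: Labs Inc. compares 15, 7, 6, 12, 8 and picks R0; Novax would get 5.
Maximizing over 8, 12, 10, 5, Novax chooses X. Subgame-perfect outcome: (R0, X) with payoffs (15, 12).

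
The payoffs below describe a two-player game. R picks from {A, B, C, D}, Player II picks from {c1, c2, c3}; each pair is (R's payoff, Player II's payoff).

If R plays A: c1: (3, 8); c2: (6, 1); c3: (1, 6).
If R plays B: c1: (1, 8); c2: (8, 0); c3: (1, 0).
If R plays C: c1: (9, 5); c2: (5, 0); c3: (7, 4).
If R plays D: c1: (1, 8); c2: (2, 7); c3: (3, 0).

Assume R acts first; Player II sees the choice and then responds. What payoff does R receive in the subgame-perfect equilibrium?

Backward induction with R moving first.
- A → Player II plays c1 (best of 8, 1, 6); R gets 3.
- B → Player II plays c1 (best of 8, 0, 0); R gets 1.
- C → Player II plays c1 (best of 5, 0, 4); R gets 9.
- D → Player II plays c1 (best of 8, 7, 0); R gets 1.
Among 3, 1, 9, 1, the best is 9 at C. Subgame-perfect outcome: (C, c1) with payoffs (9, 5).

9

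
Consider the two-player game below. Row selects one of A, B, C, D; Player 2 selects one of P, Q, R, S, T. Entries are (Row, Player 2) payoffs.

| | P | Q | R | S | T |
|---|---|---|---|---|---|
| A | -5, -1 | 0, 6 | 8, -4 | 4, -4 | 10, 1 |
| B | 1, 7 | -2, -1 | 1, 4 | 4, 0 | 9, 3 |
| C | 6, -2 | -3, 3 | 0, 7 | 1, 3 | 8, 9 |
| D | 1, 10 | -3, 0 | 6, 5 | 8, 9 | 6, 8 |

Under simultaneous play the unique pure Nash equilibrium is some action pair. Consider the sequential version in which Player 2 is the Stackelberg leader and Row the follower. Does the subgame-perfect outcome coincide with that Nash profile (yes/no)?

Work backward from Row's decision.
- P: BR = C, leader payoff -2.
- Q: BR = A, leader payoff 6.
- R: BR = A, leader payoff -4.
- S: BR = D, leader payoff 9.
- T: BR = A, leader payoff 1.
Player 2's induced payoffs are -2, 6, -4, 9, 1, so Player 2 commits to S. Subgame-perfect outcome: (D, S) with payoffs (8, 9).
Now find the simultaneous Nash equilibrium.
Row's best replies: P→C; Q→A; R→A; S→D; T→A.
Player 2's best replies: A→Q; B→P; C→T; D→P.
Only (A, Q) has each player best-responding; Nash payoffs (0, 6).
Sequential outcome (D, S) differs from the Nash profile (A, Q).

no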